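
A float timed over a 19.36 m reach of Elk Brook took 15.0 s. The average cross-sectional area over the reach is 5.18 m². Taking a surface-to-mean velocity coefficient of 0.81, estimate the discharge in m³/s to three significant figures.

v_surface = L / t̄ = 19.36 / 15 = 1.291 m/s
v_mean = 0.81 × 1.291 = 1.045 m/s
Q = A × v_mean = 5.18 × 1.045 = 5.415 m³/s

5.42 m³/s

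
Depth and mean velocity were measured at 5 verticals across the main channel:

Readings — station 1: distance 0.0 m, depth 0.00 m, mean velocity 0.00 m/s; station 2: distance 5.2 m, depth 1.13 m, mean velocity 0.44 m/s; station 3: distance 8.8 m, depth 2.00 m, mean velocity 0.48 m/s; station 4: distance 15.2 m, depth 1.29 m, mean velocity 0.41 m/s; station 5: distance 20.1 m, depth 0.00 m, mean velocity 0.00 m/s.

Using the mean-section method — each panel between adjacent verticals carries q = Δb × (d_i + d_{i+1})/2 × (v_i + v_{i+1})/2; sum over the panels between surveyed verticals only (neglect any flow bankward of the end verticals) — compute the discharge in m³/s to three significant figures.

8.57 m³/s

Panel 1-2: Δb = 5.2 m, d̄ = (0.00+1.13)/2 = 0.565, v̄ = (0.00+0.44)/2 = 0.22 → q = 5.2×0.565×0.22 = 0.6464 m³/s
Panel 2-3: Δb = 3.6 m, d̄ = (1.13+2.00)/2 = 1.565, v̄ = (0.44+0.48)/2 = 0.46 → q = 3.6×1.565×0.46 = 2.592 m³/s
Panel 3-4: Δb = 6.4 m, d̄ = (2.00+1.29)/2 = 1.645, v̄ = (0.48+0.41)/2 = 0.445 → q = 6.4×1.645×0.445 = 4.685 m³/s
Panel 4-5: Δb = 4.9 m, d̄ = (1.29+0.00)/2 = 0.645, v̄ = (0.41+0.00)/2 = 0.205 → q = 4.9×0.645×0.205 = 0.6479 m³/s
Q = Σ q = 8.571 m³/s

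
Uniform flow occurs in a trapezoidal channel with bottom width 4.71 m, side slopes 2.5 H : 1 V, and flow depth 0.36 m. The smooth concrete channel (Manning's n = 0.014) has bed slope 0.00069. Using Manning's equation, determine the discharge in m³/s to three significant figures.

1.71 m³/s

A = (b + z·y)·y = (4.71 + 2.5×0.36)×0.36 = 2.020 m²
P = b + 2y√(1+z²) = 4.71 + 2×0.36×√(1+2.5²) = 6.649 m
R = A/P = 2.020/6.649 = 0.3038 m
Q = (1/n)·A·R^(2/3)·S^(1/2) = (1/0.014) × 2.020 × 0.3038^(2/3) × 0.00069^(1/2) = 1.712 m³/s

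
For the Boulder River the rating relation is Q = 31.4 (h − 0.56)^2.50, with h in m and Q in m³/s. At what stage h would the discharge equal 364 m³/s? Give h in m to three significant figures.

3.22 m

h − h₀ = (Q/C)^(1/b) = (364/31.4)^(1/2.50) = 2.665 m
h = 0.56 + 2.665 = 3.225 m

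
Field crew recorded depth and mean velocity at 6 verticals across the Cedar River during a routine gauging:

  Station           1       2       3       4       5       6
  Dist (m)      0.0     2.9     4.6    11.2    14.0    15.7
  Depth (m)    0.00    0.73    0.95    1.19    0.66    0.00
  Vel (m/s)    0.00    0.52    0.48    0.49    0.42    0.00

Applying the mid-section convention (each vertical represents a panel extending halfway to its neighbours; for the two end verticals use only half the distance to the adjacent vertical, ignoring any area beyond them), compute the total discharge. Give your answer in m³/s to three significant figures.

w_2 = (4.6 − 0.0)/2 = 2.3 m; q_2 = 0.52 × 0.73 × 2.3 = 0.8731 m³/s
w_3 = (11.2 − 2.9)/2 = 4.15 m; q_3 = 0.48 × 0.95 × 4.15 = 1.892 m³/s
w_4 = (14.0 − 4.6)/2 = 4.7 m; q_4 = 0.49 × 1.19 × 4.7 = 2.741 m³/s
w_5 = (15.7 − 11.2)/2 = 2.25 m; q_5 = 0.42 × 0.66 × 2.25 = 0.6237 m³/s
Stations 1, 6 contribute zero (depth or velocity is 0).
Q = Σ qᵢ = 6.130 m³/s

6.13 m³/s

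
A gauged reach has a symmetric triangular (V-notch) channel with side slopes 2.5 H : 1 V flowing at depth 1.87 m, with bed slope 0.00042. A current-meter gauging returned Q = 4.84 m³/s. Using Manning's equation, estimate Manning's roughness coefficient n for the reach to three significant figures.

0.0337

A = z·y² = 2.5×1.87² = 8.742 m²
P = 2y√(1+z²) = 2×1.87×√(1+2.5²) = 10.07 m
R = A/P = 8.742/10.07 = 0.8681 m
n = (1/Q)·A·R^(2/3)·S^(1/2) = (1/4.84) × 8.742 × 0.9100 × 0.02049 = 0.03369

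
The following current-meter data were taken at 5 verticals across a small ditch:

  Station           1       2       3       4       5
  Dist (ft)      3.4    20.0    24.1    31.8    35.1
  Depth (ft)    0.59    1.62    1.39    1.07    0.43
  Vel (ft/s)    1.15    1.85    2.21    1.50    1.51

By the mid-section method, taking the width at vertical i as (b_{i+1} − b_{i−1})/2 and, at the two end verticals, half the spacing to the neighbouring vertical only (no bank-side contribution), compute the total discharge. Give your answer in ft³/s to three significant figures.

w_1 = (20.0 − 3.4)/2 = 8.3 ft; q_1 = 1.15 × 0.59 × 8.3 = 5.632 ft³/s
w_2 = (24.1 − 3.4)/2 = 10.35 ft; q_2 = 1.85 × 1.62 × 10.35 = 31.02 ft³/s
w_3 = (31.8 − 20.0)/2 = 5.9 ft; q_3 = 2.21 × 1.39 × 5.9 = 18.12 ft³/s
w_4 = (35.1 − 24.1)/2 = 5.5 ft; q_4 = 1.50 × 1.07 × 5.5 = 8.828 ft³/s
w_5 = (35.1 − 31.8)/2 = 1.65 ft; q_5 = 1.51 × 0.43 × 1.65 = 1.071 ft³/s
Q = Σ qᵢ = 64.67 ft³/s

64.7 ft³/s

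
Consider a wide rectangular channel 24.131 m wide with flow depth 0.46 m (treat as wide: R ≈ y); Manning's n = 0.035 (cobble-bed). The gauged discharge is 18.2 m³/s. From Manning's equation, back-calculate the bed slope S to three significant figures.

0.00927

A = b·y = 24.131 × 0.46 = 11.10 m²
Wide channel: R ≈ y = 0.46 m
S = (Q·n / (1·A·R^(2/3)))² = (18.2×0.035 / (1×11.10×0.5959))² = 0.009274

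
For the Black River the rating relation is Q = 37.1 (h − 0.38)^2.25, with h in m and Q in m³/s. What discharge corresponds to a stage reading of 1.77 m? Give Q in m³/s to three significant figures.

Q = 37.1 × (1.77 − 0.38)^2.25 = 37.1 × 1.39^2.25 = 77.83 m³/s

77.8 m³/s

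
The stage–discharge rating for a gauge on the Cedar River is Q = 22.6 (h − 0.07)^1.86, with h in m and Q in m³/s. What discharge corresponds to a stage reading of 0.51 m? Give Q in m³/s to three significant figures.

4.91 m³/s

Q = 22.6 × (0.51 − 0.07)^1.86 = 22.6 × 0.44^1.86 = 4.908 m³/s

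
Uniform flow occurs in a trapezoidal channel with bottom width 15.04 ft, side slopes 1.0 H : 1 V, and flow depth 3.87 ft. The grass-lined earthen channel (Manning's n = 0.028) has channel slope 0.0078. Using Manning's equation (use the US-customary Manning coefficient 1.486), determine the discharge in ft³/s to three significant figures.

A = (b + z·y)·y = (15.04 + 1.0×3.87)×3.87 = 73.18 ft²
P = b + 2y√(1+z²) = 15.04 + 2×3.87×√(1+1.0²) = 25.99 ft
R = A/P = 73.18/25.99 = 2.816 ft
Q = (1.486/n)·A·R^(2/3)·S^(1/2) = (1.486/0.028) × 73.18 × 2.816^(2/3) × 0.0078^(1/2) = 684.0 ft³/s

684 ft³/s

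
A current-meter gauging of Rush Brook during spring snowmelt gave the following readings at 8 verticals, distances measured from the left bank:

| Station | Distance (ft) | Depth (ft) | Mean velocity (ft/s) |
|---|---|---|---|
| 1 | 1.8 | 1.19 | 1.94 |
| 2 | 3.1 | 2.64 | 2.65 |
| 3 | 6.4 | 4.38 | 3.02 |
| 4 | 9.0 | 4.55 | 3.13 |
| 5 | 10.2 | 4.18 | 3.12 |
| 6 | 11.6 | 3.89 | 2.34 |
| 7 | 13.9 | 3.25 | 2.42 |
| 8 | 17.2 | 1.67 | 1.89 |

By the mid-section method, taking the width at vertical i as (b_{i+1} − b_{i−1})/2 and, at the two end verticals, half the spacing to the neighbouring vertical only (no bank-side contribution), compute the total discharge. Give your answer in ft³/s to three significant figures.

145 ft³/s

w_1 = (3.1 − 1.8)/2 = 0.65 ft; q_1 = 1.94 × 1.19 × 0.65 = 1.501 ft³/s
w_2 = (6.4 − 1.8)/2 = 2.3 ft; q_2 = 2.65 × 2.64 × 2.3 = 16.09 ft³/s
w_3 = (9.0 − 3.1)/2 = 2.95 ft; q_3 = 3.02 × 4.38 × 2.95 = 39.02 ft³/s
w_4 = (10.2 − 6.4)/2 = 1.9 ft; q_4 = 3.13 × 4.55 × 1.9 = 27.06 ft³/s
w_5 = (11.6 − 9.0)/2 = 1.3 ft; q_5 = 3.12 × 4.18 × 1.3 = 16.95 ft³/s
w_6 = (13.9 − 10.2)/2 = 1.85 ft; q_6 = 2.34 × 3.89 × 1.85 = 16.84 ft³/s
w_7 = (17.2 − 11.6)/2 = 2.8 ft; q_7 = 2.42 × 3.25 × 2.8 = 22.02 ft³/s
w_8 = (17.2 − 13.9)/2 = 1.65 ft; q_8 = 1.89 × 1.67 × 1.65 = 5.208 ft³/s
Q = Σ qᵢ = 144.7 ft³/s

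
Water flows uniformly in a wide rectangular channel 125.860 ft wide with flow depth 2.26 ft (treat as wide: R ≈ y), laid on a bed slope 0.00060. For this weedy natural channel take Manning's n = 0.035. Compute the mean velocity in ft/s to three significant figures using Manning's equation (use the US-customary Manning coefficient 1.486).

1.79 ft/s

A = b·y = 125.860 × 2.26 = 284.4 ft²
Wide channel: R ≈ y = 2.26 ft
Q = (1.486/n)·A·R^(2/3)·S^(1/2) = (1.486/0.035) × 284.4 × 2.260^(2/3) × 0.00060^(1/2) = 509.4 ft³/s
V = Q/A = 509.4/284.4 = 1.791 ft/s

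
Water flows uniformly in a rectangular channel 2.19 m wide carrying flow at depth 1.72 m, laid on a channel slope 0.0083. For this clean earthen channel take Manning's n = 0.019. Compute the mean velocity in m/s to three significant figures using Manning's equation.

3.67 m/s

A = b·y = 2.19 × 1.72 = 3.767 m²
P = b + 2y = 2.19 + 2×1.72 = 5.630 m
R = A/P = 3.767/5.630 = 0.6691 m
Q = (1/n)·A·R^(2/3)·S^(1/2) = (1/0.019) × 3.767 × 0.6691^(2/3) × 0.0083^(1/2) = 13.82 m³/s
V = Q/A = 13.82/3.767 = 3.668 m/s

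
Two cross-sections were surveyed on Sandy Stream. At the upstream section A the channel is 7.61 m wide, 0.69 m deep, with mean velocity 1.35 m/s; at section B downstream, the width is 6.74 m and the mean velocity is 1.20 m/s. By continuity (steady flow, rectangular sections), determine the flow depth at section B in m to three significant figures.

Q = A₁V₁ = (7.61×0.69) × 1.35 = 7.089 m³/s
d₂ = Q/(b₂ V₂) = 7.089/(6.74×1.20) = 0.8764 m

0.876 m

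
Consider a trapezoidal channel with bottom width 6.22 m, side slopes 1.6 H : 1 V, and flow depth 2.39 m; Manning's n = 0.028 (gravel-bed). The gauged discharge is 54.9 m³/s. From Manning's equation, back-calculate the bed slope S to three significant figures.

0.00224

A = (b + z·y)·y = (6.22 + 1.6×2.39)×2.39 = 24.01 m²
P = b + 2y√(1+z²) = 6.22 + 2×2.39×√(1+1.6²) = 15.24 m
R = A/P = 24.01/15.24 = 1.575 m
S = (Q·n / (1·A·R^(2/3)))² = (54.9×0.028 / (1×24.01×1.354))² = 0.002237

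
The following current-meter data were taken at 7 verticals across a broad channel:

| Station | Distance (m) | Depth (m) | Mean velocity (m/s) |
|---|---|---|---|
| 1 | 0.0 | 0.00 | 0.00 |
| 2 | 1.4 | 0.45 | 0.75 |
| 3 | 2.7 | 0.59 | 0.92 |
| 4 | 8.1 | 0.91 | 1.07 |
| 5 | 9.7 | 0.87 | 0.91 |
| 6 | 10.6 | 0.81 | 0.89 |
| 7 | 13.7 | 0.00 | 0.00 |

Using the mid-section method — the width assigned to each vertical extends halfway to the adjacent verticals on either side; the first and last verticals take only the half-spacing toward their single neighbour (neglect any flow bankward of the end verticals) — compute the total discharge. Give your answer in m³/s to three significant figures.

w_2 = (2.7 − 0.0)/2 = 1.35 m; q_2 = 0.75 × 0.45 × 1.35 = 0.4556 m³/s
w_3 = (8.1 − 1.4)/2 = 3.35 m; q_3 = 0.92 × 0.59 × 3.35 = 1.818 m³/s
w_4 = (9.7 − 2.7)/2 = 3.5 m; q_4 = 1.07 × 0.91 × 3.5 = 3.408 m³/s
w_5 = (10.6 − 8.1)/2 = 1.25 m; q_5 = 0.91 × 0.87 × 1.25 = 0.9896 m³/s
w_6 = (13.7 − 9.7)/2 = 2 m; q_6 = 0.89 × 0.81 × 2 = 1.442 m³/s
Stations 1, 7 contribute zero (depth or velocity is 0).
Q = Σ qᵢ = 8.113 m³/s

8.11 m³/s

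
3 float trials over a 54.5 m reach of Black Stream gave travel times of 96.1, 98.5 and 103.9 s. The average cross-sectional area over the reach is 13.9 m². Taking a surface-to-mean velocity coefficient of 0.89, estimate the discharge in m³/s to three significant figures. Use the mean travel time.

t̄ = (96.1 + 98.5 + 103.9) / 3 = 99.5 s
v_surface = L / t̄ = 54.5 / 99.5 = 0.5477 m/s
v_mean = 0.89 × 0.5477 = 0.4875 m/s
Q = A × v_mean = 13.9 × 0.4875 = 6.776 m³/s

6.78 m³/s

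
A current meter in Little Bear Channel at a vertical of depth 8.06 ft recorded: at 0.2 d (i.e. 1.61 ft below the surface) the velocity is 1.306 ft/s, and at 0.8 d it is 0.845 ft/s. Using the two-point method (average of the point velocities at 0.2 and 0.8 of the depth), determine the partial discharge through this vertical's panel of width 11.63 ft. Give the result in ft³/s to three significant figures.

v̄ = (1.306 + 0.845) / 2 = 1.076 ft/s
q = v̄ × d × w = 1.076 × 8.06 × 11.63 = 100.8 ft³/s

101 ft³/s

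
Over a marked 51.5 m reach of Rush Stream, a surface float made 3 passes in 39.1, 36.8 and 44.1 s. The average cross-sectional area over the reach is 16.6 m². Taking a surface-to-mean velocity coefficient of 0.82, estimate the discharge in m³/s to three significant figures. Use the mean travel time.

t̄ = (39.1 + 36.8 + 44.1) / 3 = 40 s
v_surface = L / t̄ = 51.5 / 40 = 1.288 m/s
v_mean = 0.82 × 1.288 = 1.056 m/s
Q = A × v_mean = 16.6 × 1.056 = 17.53 m³/s

17.5 m³/s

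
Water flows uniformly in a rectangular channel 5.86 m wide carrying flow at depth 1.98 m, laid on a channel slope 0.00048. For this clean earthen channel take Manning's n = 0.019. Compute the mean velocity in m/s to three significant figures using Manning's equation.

A = b·y = 5.86 × 1.98 = 11.60 m²
P = b + 2y = 5.86 + 2×1.98 = 9.820 m
R = A/P = 11.60/9.820 = 1.182 m
Q = (1/n)·A·R^(2/3)·S^(1/2) = (1/0.019) × 11.60 × 1.182^(2/3) × 0.00048^(1/2) = 14.95 m³/s
V = Q/A = 14.95/11.60 = 1.289 m/s

1.29 m/s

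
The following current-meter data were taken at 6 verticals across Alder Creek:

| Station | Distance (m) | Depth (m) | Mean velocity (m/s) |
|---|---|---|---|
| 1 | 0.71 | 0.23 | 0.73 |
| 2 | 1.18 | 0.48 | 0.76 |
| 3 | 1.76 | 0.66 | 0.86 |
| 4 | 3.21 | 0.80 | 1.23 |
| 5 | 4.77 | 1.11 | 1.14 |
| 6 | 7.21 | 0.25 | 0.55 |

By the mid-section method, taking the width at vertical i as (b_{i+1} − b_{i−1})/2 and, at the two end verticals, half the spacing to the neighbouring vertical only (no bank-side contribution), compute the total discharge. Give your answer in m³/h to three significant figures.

18000 m³/h

w_1 = (1.18 − 0.71)/2 = 0.235 m; q_1 = 0.73 × 0.23 × 0.235 = 0.03946 m³/s
w_2 = (1.76 − 0.71)/2 = 0.525 m; q_2 = 0.76 × 0.48 × 0.525 = 0.1915 m³/s
w_3 = (3.21 − 1.18)/2 = 1.015 m; q_3 = 0.86 × 0.66 × 1.015 = 0.5761 m³/s
w_4 = (4.77 − 1.76)/2 = 1.505 m; q_4 = 1.23 × 0.80 × 1.505 = 1.481 m³/s
w_5 = (7.21 − 3.21)/2 = 2 m; q_5 = 1.14 × 1.11 × 2 = 2.531 m³/s
w_6 = (7.21 − 4.77)/2 = 1.22 m; q_6 = 0.55 × 0.25 × 1.22 = 0.1678 m³/s
Q = Σ qᵢ = 4.987 m³/s
= 4.987 × 3600 = 17950 m³/h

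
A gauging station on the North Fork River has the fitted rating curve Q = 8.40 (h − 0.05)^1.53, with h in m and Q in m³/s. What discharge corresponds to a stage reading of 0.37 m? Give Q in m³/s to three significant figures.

Q = 8.40 × (0.37 − 0.05)^1.53 = 8.40 × 0.32^1.53 = 1.469 m³/s

1.47 m³/s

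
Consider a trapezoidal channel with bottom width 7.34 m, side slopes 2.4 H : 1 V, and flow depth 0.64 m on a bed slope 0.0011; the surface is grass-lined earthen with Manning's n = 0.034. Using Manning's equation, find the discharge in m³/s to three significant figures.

A = (b + z·y)·y = (7.34 + 2.4×0.64)×0.64 = 5.681 m²
P = b + 2y√(1+z²) = 7.34 + 2×0.64×√(1+2.4²) = 10.67 m
R = A/P = 5.681/10.67 = 0.5325 m
Q = (1/n)·A·R^(2/3)·S^(1/2) = (1/0.034) × 5.681 × 0.5325^(2/3) × 0.0011^(1/2) = 3.640 m³/s

3.64 m³/s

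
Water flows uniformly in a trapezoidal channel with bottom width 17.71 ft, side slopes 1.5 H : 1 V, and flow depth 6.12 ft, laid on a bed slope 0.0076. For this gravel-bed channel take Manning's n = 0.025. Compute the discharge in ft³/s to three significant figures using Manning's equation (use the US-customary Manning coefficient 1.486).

A = (b + z·y)·y = (17.71 + 1.5×6.12)×6.12 = 164.6 ft²
P = b + 2y√(1+z²) = 17.71 + 2×6.12×√(1+1.5²) = 39.78 ft
R = A/P = 164.6/39.78 = 4.137 ft
Q = (1.486/n)·A·R^(2/3)·S^(1/2) = (1.486/0.025) × 164.6 × 4.137^(2/3) × 0.0076^(1/2) = 2198 ft³/s

2200 ft³/s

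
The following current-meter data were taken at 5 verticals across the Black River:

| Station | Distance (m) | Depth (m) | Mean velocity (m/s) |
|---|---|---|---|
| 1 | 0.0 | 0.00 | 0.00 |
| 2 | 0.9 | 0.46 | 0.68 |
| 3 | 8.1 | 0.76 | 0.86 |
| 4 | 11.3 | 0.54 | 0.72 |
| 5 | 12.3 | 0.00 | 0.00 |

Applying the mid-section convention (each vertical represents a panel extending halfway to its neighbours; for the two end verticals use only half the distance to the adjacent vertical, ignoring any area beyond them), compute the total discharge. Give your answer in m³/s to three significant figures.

w_2 = (8.1 − 0.0)/2 = 4.05 m; q_2 = 0.68 × 0.46 × 4.05 = 1.267 m³/s
w_3 = (11.3 − 0.9)/2 = 5.2 m; q_3 = 0.86 × 0.76 × 5.2 = 3.399 m³/s
w_4 = (12.3 − 8.1)/2 = 2.1 m; q_4 = 0.72 × 0.54 × 2.1 = 0.8165 m³/s
Stations 1, 5 contribute zero (depth or velocity is 0).
Q = Σ qᵢ = 5.482 m³/s

5.48 m³/s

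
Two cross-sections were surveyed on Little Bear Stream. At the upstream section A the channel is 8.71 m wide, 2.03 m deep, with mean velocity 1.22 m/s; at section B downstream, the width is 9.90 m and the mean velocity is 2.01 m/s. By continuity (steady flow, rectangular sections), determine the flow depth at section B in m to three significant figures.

1.08 m

Q = A₁V₁ = (8.71×2.03) × 1.22 = 21.57 m³/s
d₂ = Q/(b₂ V₂) = 21.57/(9.90×2.01) = 1.084 m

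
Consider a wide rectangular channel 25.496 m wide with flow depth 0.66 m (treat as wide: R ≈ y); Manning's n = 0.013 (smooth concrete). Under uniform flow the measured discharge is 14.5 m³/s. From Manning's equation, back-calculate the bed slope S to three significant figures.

A = b·y = 25.496 × 0.66 = 16.83 m²
Wide channel: R ≈ y = 0.66 m
S = (Q·n / (1·A·R^(2/3)))² = (14.5×0.013 / (1×16.83×0.7580))² = 0.0002184

0.000218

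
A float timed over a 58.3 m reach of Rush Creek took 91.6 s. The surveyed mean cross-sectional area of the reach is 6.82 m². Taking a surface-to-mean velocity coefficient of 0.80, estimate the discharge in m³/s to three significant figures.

3.47 m³/s

v_surface = L / t̄ = 58.3 / 91.6 = 0.6365 m/s
v_mean = 0.80 × 0.6365 = 0.5092 m/s
Q = A × v_mean = 6.82 × 0.5092 = 3.473 m³/s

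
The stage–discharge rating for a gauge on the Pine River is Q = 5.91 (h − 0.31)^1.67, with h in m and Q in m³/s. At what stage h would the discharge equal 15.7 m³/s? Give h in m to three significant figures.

h − h₀ = (Q/C)^(1/b) = (15.7/5.91)^(1/1.67) = 1.795 m
h = 0.31 + 1.795 = 2.105 m

2.11 m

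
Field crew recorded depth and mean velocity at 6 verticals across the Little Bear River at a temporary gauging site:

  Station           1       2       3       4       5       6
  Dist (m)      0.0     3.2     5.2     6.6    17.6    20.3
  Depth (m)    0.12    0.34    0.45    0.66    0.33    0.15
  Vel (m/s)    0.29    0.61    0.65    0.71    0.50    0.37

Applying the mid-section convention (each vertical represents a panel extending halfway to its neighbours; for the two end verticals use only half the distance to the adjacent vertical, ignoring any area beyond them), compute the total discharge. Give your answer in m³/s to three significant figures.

w_1 = (3.2 − 0.0)/2 = 1.6 m; q_1 = 0.29 × 0.12 × 1.6 = 0.05568 m³/s
w_2 = (5.2 − 0.0)/2 = 2.6 m; q_2 = 0.61 × 0.34 × 2.6 = 0.5392 m³/s
w_3 = (6.6 − 3.2)/2 = 1.7 m; q_3 = 0.65 × 0.45 × 1.7 = 0.4973 m³/s
w_4 = (17.6 − 5.2)/2 = 6.2 m; q_4 = 0.71 × 0.66 × 6.2 = 2.905 m³/s
w_5 = (20.3 − 6.6)/2 = 6.85 m; q_5 = 0.50 × 0.33 × 6.85 = 1.130 m³/s
w_6 = (20.3 − 17.6)/2 = 1.35 m; q_6 = 0.37 × 0.15 × 1.35 = 0.07493 m³/s
Q = Σ qᵢ = 5.203 m³/s

5.20 m³/s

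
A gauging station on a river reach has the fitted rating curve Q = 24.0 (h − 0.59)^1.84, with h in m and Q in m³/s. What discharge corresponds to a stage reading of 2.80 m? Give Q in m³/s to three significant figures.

103 m³/s

Q = 24.0 × (2.80 − 0.59)^1.84 = 24.0 × 2.21^1.84 = 103.3 m³/s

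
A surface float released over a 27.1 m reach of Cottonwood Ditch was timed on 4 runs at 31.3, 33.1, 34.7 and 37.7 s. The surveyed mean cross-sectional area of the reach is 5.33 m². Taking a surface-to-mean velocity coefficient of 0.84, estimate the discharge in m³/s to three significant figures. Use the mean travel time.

t̄ = (31.3 + 33.1 + 34.7 + 37.7) / 4 = 34.2 s
v_surface = L / t̄ = 27.1 / 34.2 = 0.7924 m/s
v_mean = 0.84 × 0.7924 = 0.6656 m/s
Q = A × v_mean = 5.33 × 0.6656 = 3.548 m³/s

3.55 m³/s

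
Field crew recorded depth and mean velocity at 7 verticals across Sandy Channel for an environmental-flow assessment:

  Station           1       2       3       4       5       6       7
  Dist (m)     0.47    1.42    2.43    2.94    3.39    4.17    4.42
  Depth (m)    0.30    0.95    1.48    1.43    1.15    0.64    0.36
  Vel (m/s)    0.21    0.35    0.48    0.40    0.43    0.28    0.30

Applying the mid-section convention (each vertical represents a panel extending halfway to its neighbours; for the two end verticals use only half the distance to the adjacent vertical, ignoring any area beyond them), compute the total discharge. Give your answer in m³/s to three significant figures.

1.58 m³/s

w_1 = (1.42 − 0.47)/2 = 0.475 m; q_1 = 0.21 × 0.30 × 0.475 = 0.02993 m³/s
w_2 = (2.43 − 0.47)/2 = 0.98 m; q_2 = 0.35 × 0.95 × 0.98 = 0.3259 m³/s
w_3 = (2.94 − 1.42)/2 = 0.76 m; q_3 = 0.48 × 1.48 × 0.76 = 0.5399 m³/s
w_4 = (3.39 − 2.43)/2 = 0.48 m; q_4 = 0.40 × 1.43 × 0.48 = 0.2746 m³/s
w_5 = (4.17 − 2.94)/2 = 0.615 m; q_5 = 0.43 × 1.15 × 0.615 = 0.3041 m³/s
w_6 = (4.42 − 3.39)/2 = 0.515 m; q_6 = 0.28 × 0.64 × 0.515 = 0.09229 m³/s
w_7 = (4.42 − 4.17)/2 = 0.125 m; q_7 = 0.30 × 0.36 × 0.125 = 0.01350 m³/s
Q = Σ qᵢ = 1.580 m³/s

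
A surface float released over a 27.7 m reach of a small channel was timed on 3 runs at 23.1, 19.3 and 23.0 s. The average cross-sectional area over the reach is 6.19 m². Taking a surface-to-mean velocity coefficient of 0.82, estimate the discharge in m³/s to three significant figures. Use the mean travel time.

6.45 m³/s

t̄ = (23.1 + 19.3 + 23.0) / 3 = 21.8 s
v_surface = L / t̄ = 27.7 / 21.8 = 1.271 m/s
v_mean = 0.82 × 1.271 = 1.042 m/s
Q = A × v_mean = 6.19 × 1.042 = 6.450 m³/s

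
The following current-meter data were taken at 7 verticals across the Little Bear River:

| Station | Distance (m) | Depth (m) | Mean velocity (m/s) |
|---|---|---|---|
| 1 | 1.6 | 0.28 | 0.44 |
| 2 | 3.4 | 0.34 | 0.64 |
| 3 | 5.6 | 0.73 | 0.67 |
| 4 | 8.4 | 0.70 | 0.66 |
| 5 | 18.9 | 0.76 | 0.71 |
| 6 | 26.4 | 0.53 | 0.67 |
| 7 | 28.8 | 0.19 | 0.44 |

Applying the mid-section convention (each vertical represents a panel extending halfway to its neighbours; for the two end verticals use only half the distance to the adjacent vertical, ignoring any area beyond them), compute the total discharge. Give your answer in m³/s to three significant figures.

w_1 = (3.4 − 1.6)/2 = 0.9 m; q_1 = 0.44 × 0.28 × 0.9 = 0.1109 m³/s
w_2 = (5.6 − 1.6)/2 = 2 m; q_2 = 0.64 × 0.34 × 2 = 0.4352 m³/s
w_3 = (8.4 − 3.4)/2 = 2.5 m; q_3 = 0.67 × 0.73 × 2.5 = 1.223 m³/s
w_4 = (18.9 − 5.6)/2 = 6.65 m; q_4 = 0.66 × 0.70 × 6.65 = 3.072 m³/s
w_5 = (26.4 − 8.4)/2 = 9 m; q_5 = 0.71 × 0.76 × 9 = 4.856 m³/s
w_6 = (28.8 − 18.9)/2 = 4.95 m; q_6 = 0.67 × 0.53 × 4.95 = 1.758 m³/s
w_7 = (28.8 − 26.4)/2 = 1.2 m; q_7 = 0.44 × 0.19 × 1.2 = 0.1003 m³/s
Q = Σ qᵢ = 11.56 m³/s

11.6 m³/s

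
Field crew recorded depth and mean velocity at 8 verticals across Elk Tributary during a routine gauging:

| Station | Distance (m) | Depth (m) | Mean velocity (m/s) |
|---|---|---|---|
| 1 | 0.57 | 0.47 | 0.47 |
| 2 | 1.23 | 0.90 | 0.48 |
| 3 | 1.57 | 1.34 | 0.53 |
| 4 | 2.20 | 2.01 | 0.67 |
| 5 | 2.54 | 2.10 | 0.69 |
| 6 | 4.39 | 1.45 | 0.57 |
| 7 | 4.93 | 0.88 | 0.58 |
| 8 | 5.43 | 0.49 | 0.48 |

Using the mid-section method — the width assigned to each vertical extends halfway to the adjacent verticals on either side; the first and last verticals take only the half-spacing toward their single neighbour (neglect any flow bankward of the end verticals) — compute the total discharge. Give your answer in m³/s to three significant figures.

4.19 m³/s

w_1 = (1.23 − 0.57)/2 = 0.33 m; q_1 = 0.47 × 0.47 × 0.33 = 0.07290 m³/s
w_2 = (1.57 − 0.57)/2 = 0.5 m; q_2 = 0.48 × 0.90 × 0.5 = 0.2160 m³/s
w_3 = (2.20 − 1.23)/2 = 0.485 m; q_3 = 0.53 × 1.34 × 0.485 = 0.3444 m³/s
w_4 = (2.54 − 1.57)/2 = 0.485 m; q_4 = 0.67 × 2.01 × 0.485 = 0.6531 m³/s
w_5 = (4.39 − 2.20)/2 = 1.095 m; q_5 = 0.69 × 2.10 × 1.095 = 1.587 m³/s
w_6 = (4.93 − 2.54)/2 = 1.195 m; q_6 = 0.57 × 1.45 × 1.195 = 0.9877 m³/s
w_7 = (5.43 − 4.39)/2 = 0.52 m; q_7 = 0.58 × 0.88 × 0.52 = 0.2654 m³/s
w_8 = (5.43 − 4.93)/2 = 0.25 m; q_8 = 0.48 × 0.49 × 0.25 = 0.05880 m³/s
Q = Σ qᵢ = 4.185 m³/s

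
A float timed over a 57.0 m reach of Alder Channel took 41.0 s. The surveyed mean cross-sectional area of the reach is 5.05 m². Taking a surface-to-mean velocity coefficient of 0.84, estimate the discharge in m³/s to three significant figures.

v_surface = L / t̄ = 57.0 / 41 = 1.390 m/s
v_mean = 0.84 × 1.390 = 1.168 m/s
Q = A × v_mean = 5.05 × 1.168 = 5.897 m³/s

5.90 m³/s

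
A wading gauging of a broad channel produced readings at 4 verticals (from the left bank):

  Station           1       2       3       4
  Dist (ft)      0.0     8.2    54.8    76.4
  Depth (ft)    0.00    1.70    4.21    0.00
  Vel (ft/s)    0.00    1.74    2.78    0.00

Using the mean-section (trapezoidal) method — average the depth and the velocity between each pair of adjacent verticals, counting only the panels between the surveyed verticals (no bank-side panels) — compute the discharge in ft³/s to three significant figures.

Panel 1-2: Δb = 8.2 ft, d̄ = (0.00+1.70)/2 = 0.85, v̄ = (0.00+1.74)/2 = 0.87 → q = 8.2×0.85×0.87 = 6.064 ft³/s
Panel 2-3: Δb = 46.6 ft, d̄ = (1.70+4.21)/2 = 2.955, v̄ = (1.74+2.78)/2 = 2.26 → q = 46.6×2.955×2.26 = 311.2 ft³/s
Panel 3-4: Δb = 21.6 ft, d̄ = (4.21+0.00)/2 = 2.105, v̄ = (2.78+0.00)/2 = 1.39 → q = 21.6×2.105×1.39 = 63.20 ft³/s
Q = Σ q = 380.5 ft³/s

380 ft³/s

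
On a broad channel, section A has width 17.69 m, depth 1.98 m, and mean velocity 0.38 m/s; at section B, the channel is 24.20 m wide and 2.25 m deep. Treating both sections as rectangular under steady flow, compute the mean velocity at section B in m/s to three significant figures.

Q = A₁V₁ = (17.69×1.98) × 0.38 = 13.31 m³/s
A₂ = 24.20 × 2.25 = 54.45 m²
V₂ = Q/A₂ = 13.31/54.45 = 0.2444 m/s

0.244 m/s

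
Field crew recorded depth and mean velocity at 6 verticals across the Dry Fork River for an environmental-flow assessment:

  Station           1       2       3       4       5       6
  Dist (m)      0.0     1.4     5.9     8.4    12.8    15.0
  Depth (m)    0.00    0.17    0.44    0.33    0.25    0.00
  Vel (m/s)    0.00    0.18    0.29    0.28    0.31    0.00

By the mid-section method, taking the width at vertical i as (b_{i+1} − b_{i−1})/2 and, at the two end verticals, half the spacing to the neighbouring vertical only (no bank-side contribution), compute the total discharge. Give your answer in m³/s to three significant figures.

1.11 m³/s

w_2 = (5.9 − 0.0)/2 = 2.95 m; q_2 = 0.18 × 0.17 × 2.95 = 0.09027 m³/s
w_3 = (8.4 − 1.4)/2 = 3.5 m; q_3 = 0.29 × 0.44 × 3.5 = 0.4466 m³/s
w_4 = (12.8 − 5.9)/2 = 3.45 m; q_4 = 0.28 × 0.33 × 3.45 = 0.3188 m³/s
w_5 = (15.0 − 8.4)/2 = 3.3 m; q_5 = 0.31 × 0.25 × 3.3 = 0.2558 m³/s
Stations 1, 6 contribute zero (depth or velocity is 0).
Q = Σ qᵢ = 1.111 m³/s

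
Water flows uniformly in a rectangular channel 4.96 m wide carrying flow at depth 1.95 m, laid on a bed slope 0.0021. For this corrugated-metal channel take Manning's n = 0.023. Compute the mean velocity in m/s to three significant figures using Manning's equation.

2.11 m/s

A = b·y = 4.96 × 1.95 = 9.672 m²
P = b + 2y = 4.96 + 2×1.95 = 8.860 m
R = A/P = 9.672/8.860 = 1.092 m
Q = (1/n)·A·R^(2/3)·S^(1/2) = (1/0.023) × 9.672 × 1.092^(2/3) × 0.0021^(1/2) = 20.43 m³/s
V = Q/A = 20.43/9.672 = 2.112 m/s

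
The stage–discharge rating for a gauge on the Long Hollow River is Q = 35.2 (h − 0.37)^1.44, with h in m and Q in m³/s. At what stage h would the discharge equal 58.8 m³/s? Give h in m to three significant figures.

h − h₀ = (Q/C)^(1/b) = (58.8/35.2)^(1/1.44) = 1.428 m
h = 0.37 + 1.428 = 1.798 m

1.80 m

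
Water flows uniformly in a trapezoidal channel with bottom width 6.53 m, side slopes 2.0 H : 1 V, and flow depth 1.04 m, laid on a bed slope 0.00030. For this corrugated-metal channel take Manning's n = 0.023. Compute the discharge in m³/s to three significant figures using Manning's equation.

5.82 m³/s

A = (b + z·y)·y = (6.53 + 2.0×1.04)×1.04 = 8.954 m²
P = b + 2y√(1+z²) = 6.53 + 2×1.04×√(1+2.0²) = 11.18 m
R = A/P = 8.954/11.18 = 0.8009 m
Q = (1/n)·A·R^(2/3)·S^(1/2) = (1/0.023) × 8.954 × 0.8009^(2/3) × 0.00030^(1/2) = 5.815 m³/s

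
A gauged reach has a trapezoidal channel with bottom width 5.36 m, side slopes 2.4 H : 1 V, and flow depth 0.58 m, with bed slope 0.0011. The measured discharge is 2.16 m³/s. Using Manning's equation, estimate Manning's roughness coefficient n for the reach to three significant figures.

A = (b + z·y)·y = (5.36 + 2.4×0.58)×0.58 = 3.916 m²
P = b + 2y√(1+z²) = 5.36 + 2×0.58×√(1+2.4²) = 8.376 m
R = A/P = 3.916/8.376 = 0.4675 m
n = (1/Q)·A·R^(2/3)·S^(1/2) = (1/2.16) × 3.916 × 0.6024 × 0.03317 = 0.03622

0.0362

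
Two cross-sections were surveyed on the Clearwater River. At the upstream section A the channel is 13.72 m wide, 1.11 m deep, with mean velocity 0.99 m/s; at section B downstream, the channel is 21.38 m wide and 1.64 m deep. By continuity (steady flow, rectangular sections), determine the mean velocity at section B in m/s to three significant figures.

0.430 m/s

Q = A₁V₁ = (13.72×1.11) × 0.99 = 15.08 m³/s
A₂ = 21.38 × 1.64 = 35.06 m²
V₂ = Q/A₂ = 15.08/35.06 = 0.4300 m/s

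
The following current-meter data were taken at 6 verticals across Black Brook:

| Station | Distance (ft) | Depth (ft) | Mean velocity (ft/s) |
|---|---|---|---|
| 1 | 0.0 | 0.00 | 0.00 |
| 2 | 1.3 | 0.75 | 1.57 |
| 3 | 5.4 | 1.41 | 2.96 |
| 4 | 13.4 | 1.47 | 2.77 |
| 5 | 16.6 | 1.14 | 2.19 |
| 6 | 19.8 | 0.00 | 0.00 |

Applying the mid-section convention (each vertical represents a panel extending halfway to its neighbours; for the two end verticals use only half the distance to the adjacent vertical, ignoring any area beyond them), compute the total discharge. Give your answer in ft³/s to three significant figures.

59.2 ft³/s

w_2 = (5.4 − 0.0)/2 = 2.7 ft; q_2 = 1.57 × 0.75 × 2.7 = 3.179 ft³/s
w_3 = (13.4 − 1.3)/2 = 6.05 ft; q_3 = 2.96 × 1.41 × 6.05 = 25.25 ft³/s
w_4 = (16.6 − 5.4)/2 = 5.6 ft; q_4 = 2.77 × 1.47 × 5.6 = 22.80 ft³/s
w_5 = (19.8 − 13.4)/2 = 3.2 ft; q_5 = 2.19 × 1.14 × 3.2 = 7.989 ft³/s
Stations 1, 6 contribute zero (depth or velocity is 0).
Q = Σ qᵢ = 59.22 ft³/s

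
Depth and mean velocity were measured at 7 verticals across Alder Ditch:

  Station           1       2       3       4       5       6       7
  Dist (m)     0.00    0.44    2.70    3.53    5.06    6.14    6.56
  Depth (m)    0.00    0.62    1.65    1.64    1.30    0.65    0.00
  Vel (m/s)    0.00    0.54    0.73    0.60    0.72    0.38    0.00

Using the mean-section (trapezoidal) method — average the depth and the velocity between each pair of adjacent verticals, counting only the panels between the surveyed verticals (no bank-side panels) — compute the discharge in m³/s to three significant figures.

4.66 m³/s

Panel 1-2: Δb = 0.44 m, d̄ = (0.00+0.62)/2 = 0.31, v̄ = (0.00+0.54)/2 = 0.27 → q = 0.44×0.31×0.27 = 0.03683 m³/s
Panel 2-3: Δb = 2.26 m, d̄ = (0.62+1.65)/2 = 1.135, v̄ = (0.54+0.73)/2 = 0.635 → q = 2.26×1.135×0.635 = 1.629 m³/s
Panel 3-4: Δb = 0.83 m, d̄ = (1.65+1.64)/2 = 1.645, v̄ = (0.73+0.60)/2 = 0.665 → q = 0.83×1.645×0.665 = 0.9080 m³/s
Panel 4-5: Δb = 1.53 m, d̄ = (1.64+1.30)/2 = 1.47, v̄ = (0.60+0.72)/2 = 0.66 → q = 1.53×1.47×0.66 = 1.484 m³/s
Panel 5-6: Δb = 1.08 m, d̄ = (1.30+0.65)/2 = 0.975, v̄ = (0.72+0.38)/2 = 0.55 → q = 1.08×0.975×0.55 = 0.5792 m³/s
Panel 6-7: Δb = 0.42 m, d̄ = (0.65+0.00)/2 = 0.325, v̄ = (0.38+0.00)/2 = 0.19 → q = 0.42×0.325×0.19 = 0.02594 m³/s
Q = Σ q = 4.663 m³/s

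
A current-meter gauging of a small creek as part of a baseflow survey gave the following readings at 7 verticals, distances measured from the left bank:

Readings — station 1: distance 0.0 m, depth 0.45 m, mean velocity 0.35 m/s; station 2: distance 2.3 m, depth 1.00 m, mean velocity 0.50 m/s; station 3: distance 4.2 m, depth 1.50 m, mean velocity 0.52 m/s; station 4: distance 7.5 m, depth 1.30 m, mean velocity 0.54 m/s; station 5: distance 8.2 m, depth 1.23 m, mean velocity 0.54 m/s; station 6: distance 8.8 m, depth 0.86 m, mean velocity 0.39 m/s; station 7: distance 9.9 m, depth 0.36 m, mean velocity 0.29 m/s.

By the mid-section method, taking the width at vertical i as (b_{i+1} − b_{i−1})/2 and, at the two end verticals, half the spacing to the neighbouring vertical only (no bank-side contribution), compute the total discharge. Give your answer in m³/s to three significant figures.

5.44 m³/s

w_1 = (2.3 − 0.0)/2 = 1.15 m; q_1 = 0.35 × 0.45 × 1.15 = 0.1811 m³/s
w_2 = (4.2 − 0.0)/2 = 2.1 m; q_2 = 0.50 × 1.00 × 2.1 = 1.050 m³/s
w_3 = (7.5 − 2.3)/2 = 2.6 m; q_3 = 0.52 × 1.50 × 2.6 = 2.028 m³/s
w_4 = (8.2 − 4.2)/2 = 2 m; q_4 = 0.54 × 1.30 × 2 = 1.404 m³/s
w_5 = (8.8 − 7.5)/2 = 0.65 m; q_5 = 0.54 × 1.23 × 0.65 = 0.4317 m³/s
w_6 = (9.9 − 8.2)/2 = 0.85 m; q_6 = 0.39 × 0.86 × 0.85 = 0.2851 m³/s
w_7 = (9.9 − 8.8)/2 = 0.55 m; q_7 = 0.29 × 0.36 × 0.55 = 0.05742 m³/s
Q = Σ qᵢ = 5.437 m³/s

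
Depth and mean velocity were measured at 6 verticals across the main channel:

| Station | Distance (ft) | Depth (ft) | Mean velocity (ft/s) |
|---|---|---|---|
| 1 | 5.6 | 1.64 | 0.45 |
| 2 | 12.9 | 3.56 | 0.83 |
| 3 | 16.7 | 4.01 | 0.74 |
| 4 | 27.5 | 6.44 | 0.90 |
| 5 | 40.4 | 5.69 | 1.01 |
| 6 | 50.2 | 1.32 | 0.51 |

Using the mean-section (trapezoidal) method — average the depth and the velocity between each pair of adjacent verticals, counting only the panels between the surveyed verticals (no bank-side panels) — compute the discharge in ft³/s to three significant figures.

Panel 1-2: Δb = 7.3 ft, d̄ = (1.64+3.56)/2 = 2.6, v̄ = (0.45+0.83)/2 = 0.64 → q = 7.3×2.6×0.64 = 12.15 ft³/s
Panel 2-3: Δb = 3.8 ft, d̄ = (3.56+4.01)/2 = 3.785, v̄ = (0.83+0.74)/2 = 0.785 → q = 3.8×3.785×0.785 = 11.29 ft³/s
Panel 3-4: Δb = 10.8 ft, d̄ = (4.01+6.44)/2 = 5.225, v̄ = (0.74+0.90)/2 = 0.82 → q = 10.8×5.225×0.82 = 46.27 ft³/s
Panel 4-5: Δb = 12.9 ft, d̄ = (6.44+5.69)/2 = 6.065, v̄ = (0.90+1.01)/2 = 0.955 → q = 12.9×6.065×0.955 = 74.72 ft³/s
Panel 5-6: Δb = 9.8 ft, d̄ = (5.69+1.32)/2 = 3.505, v̄ = (1.01+0.51)/2 = 0.76 → q = 9.8×3.505×0.76 = 26.11 ft³/s
Q = Σ q = 170.5 ft³/s

171 ft³/s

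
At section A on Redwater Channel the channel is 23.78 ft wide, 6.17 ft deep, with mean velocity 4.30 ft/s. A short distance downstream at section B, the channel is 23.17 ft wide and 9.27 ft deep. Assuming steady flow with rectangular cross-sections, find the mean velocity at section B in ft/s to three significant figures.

2.94 ft/s

Q = A₁V₁ = (23.78×6.17) × 4.30 = 630.9 ft³/s
A₂ = 23.17 × 9.27 = 214.8 ft²
V₂ = Q/A₂ = 630.9/214.8 = 2.937 ft/s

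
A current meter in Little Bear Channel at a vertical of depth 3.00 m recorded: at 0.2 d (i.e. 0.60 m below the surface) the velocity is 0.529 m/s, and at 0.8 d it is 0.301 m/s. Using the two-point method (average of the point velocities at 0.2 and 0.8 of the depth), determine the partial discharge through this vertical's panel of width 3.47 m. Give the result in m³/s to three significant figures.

4.32 m³/s

v̄ = (0.529 + 0.301) / 2 = 0.4150 m/s
q = v̄ × d × w = 0.4150 × 3.00 × 3.47 = 4.320 m³/s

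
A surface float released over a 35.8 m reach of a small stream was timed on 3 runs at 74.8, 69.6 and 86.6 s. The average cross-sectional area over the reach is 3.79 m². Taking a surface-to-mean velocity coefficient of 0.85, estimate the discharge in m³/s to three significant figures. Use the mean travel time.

1.50 m³/s

t̄ = (74.8 + 69.6 + 86.6) / 3 = 77 s
v_surface = L / t̄ = 35.8 / 77 = 0.4649 m/s
v_mean = 0.85 × 0.4649 = 0.3952 m/s
Q = A × v_mean = 3.79 × 0.3952 = 1.498 m³/s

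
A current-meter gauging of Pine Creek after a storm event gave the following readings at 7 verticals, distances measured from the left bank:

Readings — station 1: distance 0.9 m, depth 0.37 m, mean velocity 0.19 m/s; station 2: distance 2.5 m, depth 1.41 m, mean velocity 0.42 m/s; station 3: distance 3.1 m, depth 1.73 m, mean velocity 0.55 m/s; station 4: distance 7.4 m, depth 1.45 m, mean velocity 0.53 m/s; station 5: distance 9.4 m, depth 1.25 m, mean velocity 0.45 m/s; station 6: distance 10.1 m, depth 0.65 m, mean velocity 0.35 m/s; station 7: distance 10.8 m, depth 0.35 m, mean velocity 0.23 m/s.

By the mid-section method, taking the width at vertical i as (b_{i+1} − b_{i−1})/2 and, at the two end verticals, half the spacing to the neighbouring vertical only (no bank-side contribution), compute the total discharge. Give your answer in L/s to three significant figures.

w_1 = (2.5 − 0.9)/2 = 0.8 m; q_1 = 0.19 × 0.37 × 0.8 = 0.05624 m³/s
w_2 = (3.1 − 0.9)/2 = 1.1 m; q_2 = 0.42 × 1.41 × 1.1 = 0.6514 m³/s
w_3 = (7.4 − 2.5)/2 = 2.45 m; q_3 = 0.55 × 1.73 × 2.45 = 2.331 m³/s
w_4 = (9.4 − 3.1)/2 = 3.15 m; q_4 = 0.53 × 1.45 × 3.15 = 2.421 m³/s
w_5 = (10.1 − 7.4)/2 = 1.35 m; q_5 = 0.45 × 1.25 × 1.35 = 0.7594 m³/s
w_6 = (10.8 − 9.4)/2 = 0.7 m; q_6 = 0.35 × 0.65 × 0.7 = 0.1593 m³/s
w_7 = (10.8 − 10.1)/2 = 0.35 m; q_7 = 0.23 × 0.35 × 0.35 = 0.02818 m³/s
Q = Σ qᵢ = 6.406 m³/s
= 6.406 × 1000 = 6406 L/s

6410 L/s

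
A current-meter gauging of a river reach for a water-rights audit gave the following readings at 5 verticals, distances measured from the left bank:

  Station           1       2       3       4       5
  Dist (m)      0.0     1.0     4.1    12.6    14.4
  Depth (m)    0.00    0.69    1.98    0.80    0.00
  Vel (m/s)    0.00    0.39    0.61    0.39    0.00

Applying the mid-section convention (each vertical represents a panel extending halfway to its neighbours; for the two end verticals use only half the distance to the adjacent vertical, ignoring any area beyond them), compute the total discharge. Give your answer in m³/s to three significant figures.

w_2 = (4.1 − 0.0)/2 = 2.05 m; q_2 = 0.39 × 0.69 × 2.05 = 0.5517 m³/s
w_3 = (12.6 − 1.0)/2 = 5.8 m; q_3 = 0.61 × 1.98 × 5.8 = 7.005 m³/s
w_4 = (14.4 − 4.1)/2 = 5.15 m; q_4 = 0.39 × 0.80 × 5.15 = 1.607 m³/s
Stations 1, 5 contribute zero (depth or velocity is 0).
Q = Σ qᵢ = 9.164 m³/s

9.16 m³/s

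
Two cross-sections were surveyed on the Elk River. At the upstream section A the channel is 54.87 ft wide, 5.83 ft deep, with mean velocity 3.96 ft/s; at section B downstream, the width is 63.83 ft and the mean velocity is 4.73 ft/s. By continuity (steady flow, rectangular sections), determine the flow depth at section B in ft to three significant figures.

Q = A₁V₁ = (54.87×5.83) × 3.96 = 1267 ft³/s
d₂ = Q/(b₂ V₂) = 1267/(63.83×4.73) = 4.196 ft

4.20 ft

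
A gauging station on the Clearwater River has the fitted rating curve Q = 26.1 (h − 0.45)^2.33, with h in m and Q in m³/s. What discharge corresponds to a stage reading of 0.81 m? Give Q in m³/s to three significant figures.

2.41 m³/s

Q = 26.1 × (0.81 − 0.45)^2.33 = 26.1 × 0.36^2.33 = 2.414 m³/s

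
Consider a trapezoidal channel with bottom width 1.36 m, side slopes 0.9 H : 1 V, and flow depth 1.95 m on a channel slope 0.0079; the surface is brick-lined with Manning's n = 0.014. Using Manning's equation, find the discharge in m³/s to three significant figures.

36.5 m³/s

A = (b + z·y)·y = (1.36 + 0.9×1.95)×1.95 = 6.074 m²
P = b + 2y√(1+z²) = 1.36 + 2×1.95×√(1+0.9²) = 6.607 m
R = A/P = 6.074/6.607 = 0.9194 m
Q = (1/n)·A·R^(2/3)·S^(1/2) = (1/0.014) × 6.074 × 0.9194^(2/3) × 0.0079^(1/2) = 36.46 m³/s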